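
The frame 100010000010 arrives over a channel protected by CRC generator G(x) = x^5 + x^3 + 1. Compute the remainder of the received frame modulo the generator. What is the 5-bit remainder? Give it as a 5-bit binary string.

Modulo-2 division of 100010000010 by 101001:
  pos 0: 100010 XOR 101001 = 001011
  pos 2: 101100 XOR 101001 = 000101
  pos 5: 101001 XOR 101001 = 000000
Remainder = 00000 (zero — the frame passes the CRC check).

00000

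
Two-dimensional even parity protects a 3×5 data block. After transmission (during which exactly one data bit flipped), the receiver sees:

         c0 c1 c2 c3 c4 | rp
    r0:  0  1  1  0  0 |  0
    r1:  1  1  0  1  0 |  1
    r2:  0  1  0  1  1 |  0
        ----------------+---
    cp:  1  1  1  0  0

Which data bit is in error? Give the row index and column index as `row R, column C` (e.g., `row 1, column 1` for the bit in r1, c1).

row 2, column 4

Recompute each row's even parity and compare to rp:
  r0: data parity 0, sent rp 0 → ok
  r1: data parity 1, sent rp 1 → ok
  r2: data parity 1, sent rp 0 → mismatch
Recompute each column's even parity and compare to cp:
  c0: data parity 1, sent cp 1 → ok
  c1: data parity 1, sent cp 1 → ok
  c2: data parity 1, sent cp 1 → ok
  c3: data parity 0, sent cp 0 → ok
  c4: data parity 1, sent cp 0 → mismatch
Exactly one row (r2) and one column (c4) fail → the flipped bit is at their intersection.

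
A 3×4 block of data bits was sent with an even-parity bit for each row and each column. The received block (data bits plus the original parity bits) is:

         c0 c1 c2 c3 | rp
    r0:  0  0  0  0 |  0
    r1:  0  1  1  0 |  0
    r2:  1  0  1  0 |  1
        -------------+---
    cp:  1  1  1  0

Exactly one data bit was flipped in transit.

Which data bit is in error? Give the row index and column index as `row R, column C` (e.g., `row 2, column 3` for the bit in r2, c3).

row 2, column 2

Recompute each row's even parity and compare to rp:
  r0: data parity 0, sent rp 0 → ok
  r1: data parity 0, sent rp 0 → ok
  r2: data parity 0, sent rp 1 → mismatch
Recompute each column's even parity and compare to cp:
  c0: data parity 1, sent cp 1 → ok
  c1: data parity 1, sent cp 1 → ok
  c2: data parity 0, sent cp 1 → mismatch
  c3: data parity 0, sent cp 0 → ok
Exactly one row (r2) and one column (c2) fail → the flipped bit is at their intersection.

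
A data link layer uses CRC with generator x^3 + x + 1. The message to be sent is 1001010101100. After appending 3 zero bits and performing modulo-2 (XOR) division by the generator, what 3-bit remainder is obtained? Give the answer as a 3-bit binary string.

Append 3 zeros: 1001010101100000. Divide by 1011 (XOR where the leading bit is 1):
  pos 0: 1001 XOR 1011 = 0010
  pos 2: 1001 XOR 1011 = 0010
  pos 4: 1001 XOR 1011 = 0010
  pos 6: 1001 XOR 1011 = 0010
  pos 8: 1010 XOR 1011 = 0001
  pos 11: 1000 XOR 1011 = 0011
Remainder (last 3 bits) = 110. This is the CRC / FCS.

110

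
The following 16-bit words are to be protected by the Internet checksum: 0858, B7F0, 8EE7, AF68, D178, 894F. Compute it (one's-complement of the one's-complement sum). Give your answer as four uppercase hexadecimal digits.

A69E

One's-complement addition (fold any carry out of bit 15 back into bit 0):
  0x0858 + 0xB7F0 = 0x0C048
  0xC048 + 0x8EE7 = 0x14F2F → wrap carry → 0x4F30
  0x4F30 + 0xAF68 = 0x0FE98
  0xFE98 + 0xD178 = 0x1D010 → wrap carry → 0xD011
  0xD011 + 0x894F = 0x15960 → wrap carry → 0x5961
One's-complement sum = 0x5961.
Checksum = ~0x5961 & 0xFFFF = 0xA69E.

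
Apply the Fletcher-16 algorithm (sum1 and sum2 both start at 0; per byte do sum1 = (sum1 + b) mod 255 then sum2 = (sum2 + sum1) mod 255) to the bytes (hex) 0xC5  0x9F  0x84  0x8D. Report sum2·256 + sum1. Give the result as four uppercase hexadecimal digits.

Running sums (mod 255):
  after byte 0 (0xC5): sum1=197, sum2=197
  after byte 1 (0x9F): sum1=101, sum2=43
  after byte 2 (0x84): sum1=233, sum2=21
  after byte 3 (0x8D): sum1=119, sum2=140
Checksum = sum2·256 + sum1 = 140·256 + 119 = 35959 = 0x8C77.

8C77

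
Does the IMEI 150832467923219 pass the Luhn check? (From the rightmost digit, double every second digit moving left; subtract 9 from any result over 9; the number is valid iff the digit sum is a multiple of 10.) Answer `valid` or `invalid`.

From the right, keep odd positions and double even positions (subtract 9 from any doubled value over 9):
  doubled (positions 2,4,...): 2 6 9 3 4 7 1 → sum 32
  kept (positions 1,3,...): 9 2 2 7 4 3 0 1 → sum 28
Total = 60.
60 mod 10 = 0, so the number is valid.

valid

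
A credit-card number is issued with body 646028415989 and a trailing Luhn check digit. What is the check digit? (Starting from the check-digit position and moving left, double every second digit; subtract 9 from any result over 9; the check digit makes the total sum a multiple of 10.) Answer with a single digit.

Partial digits right→left: 9 8 9 5 1 4 8 2 0 6 4 6
Double every second digit counting from the check-digit position (so the 1st, 3rd, 5th, ... of the partial from the right).
  doubled (with −9 where >9): 9 9 2 7 0 8 → sum 35
  kept as-is: 8 5 4 2 6 6 → sum 31
Total = 35 + 31 = 66.
Check digit = (10 − (66 mod 10)) mod 10 = 4.

4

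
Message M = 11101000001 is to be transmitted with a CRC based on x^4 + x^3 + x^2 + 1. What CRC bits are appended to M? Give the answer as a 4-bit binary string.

1101

Append 4 zeros: 111010000010000. Divide by 11101 (XOR where the leading bit is 1):
  pos 0: 11101 XOR 11101 = 00000
  pos 10: 10000 XOR 11101 = 01101
Remainder (last 4 bits) = 1101. This is the CRC / FCS.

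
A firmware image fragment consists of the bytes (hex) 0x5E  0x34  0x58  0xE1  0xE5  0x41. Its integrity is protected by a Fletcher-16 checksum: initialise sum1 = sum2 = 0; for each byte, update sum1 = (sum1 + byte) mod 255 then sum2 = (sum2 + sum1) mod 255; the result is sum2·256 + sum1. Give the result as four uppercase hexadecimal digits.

Running sums (mod 255):
  after byte 0 (0x5E): sum1=94, sum2=94
  after byte 1 (0x34): sum1=146, sum2=240
  after byte 2 (0x58): sum1=234, sum2=219
  after byte 3 (0xE1): sum1=204, sum2=168
  after byte 4 (0xE5): sum1=178, sum2=91
  after byte 5 (0x41): sum1=243, sum2=79
Checksum = sum2·256 + sum1 = 79·256 + 243 = 20467 = 0x4FF3.

4FF3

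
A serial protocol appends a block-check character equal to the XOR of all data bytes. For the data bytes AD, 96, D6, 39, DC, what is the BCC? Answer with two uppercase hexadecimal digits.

XOR the bytes together:
  start with 0xAD
  0xAD ⊕ 0x96 = 0x3B
  0x3B ⊕ 0xD6 = 0xED
  0xED ⊕ 0x39 = 0xD4
  0xD4 ⊕ 0xDC = 0x08

08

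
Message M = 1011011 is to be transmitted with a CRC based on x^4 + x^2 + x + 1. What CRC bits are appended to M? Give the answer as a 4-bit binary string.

0010

Append 4 zeros: 10110110000. Divide by 10111 (XOR where the leading bit is 1):
  pos 0: 10110 XOR 10111 = 00001
  pos 4: 11100 XOR 10111 = 01011
  pos 5: 10110 XOR 10111 = 00001
Remainder (last 4 bits) = 0010. This is the CRC / FCS.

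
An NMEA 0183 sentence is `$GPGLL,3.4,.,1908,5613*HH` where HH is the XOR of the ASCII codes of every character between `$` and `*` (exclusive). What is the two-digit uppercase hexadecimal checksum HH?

56

XOR the ASCII codes of the payload characters:
  'G' = 0x47 → acc = 0x47
  'P' = 0x50 → acc = 0x17
  'G' = 0x47 → acc = 0x50
  'L' = 0x4C → acc = 0x1C
  'L' = 0x4C → acc = 0x50
  ',' = 0x2C → acc = 0x7C
  '3' = 0x33 → acc = 0x4F
  '.' = 0x2E → acc = 0x61
  '4' = 0x34 → acc = 0x55
  ',' = 0x2C → acc = 0x79
  '.' = 0x2E → acc = 0x57
  ',' = 0x2C → acc = 0x7B
  '1' = 0x31 → acc = 0x4A
  '9' = 0x39 → acc = 0x73
  '0' = 0x30 → acc = 0x43
  '8' = 0x38 → acc = 0x7B
  ',' = 0x2C → acc = 0x57
  '5' = 0x35 → acc = 0x62
  '6' = 0x36 → acc = 0x54
  '1' = 0x31 → acc = 0x65
  '3' = 0x33 → acc = 0x56
Checksum = 0x56.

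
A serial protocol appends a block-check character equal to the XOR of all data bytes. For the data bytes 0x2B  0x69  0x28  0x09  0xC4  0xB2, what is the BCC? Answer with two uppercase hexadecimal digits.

XOR the bytes together:
  start with 0x2B
  0x2B ⊕ 0x69 = 0x42
  0x42 ⊕ 0x28 = 0x6A
  0x6A ⊕ 0x09 = 0x63
  0x63 ⊕ 0xC4 = 0xA7
  0xA7 ⊕ 0xB2 = 0x15

15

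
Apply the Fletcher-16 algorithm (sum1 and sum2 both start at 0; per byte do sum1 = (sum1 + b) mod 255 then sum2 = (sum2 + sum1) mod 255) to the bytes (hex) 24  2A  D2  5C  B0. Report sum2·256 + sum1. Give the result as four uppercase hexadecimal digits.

3F2E

Running sums (mod 255):
  after byte 0 (24): sum1=36, sum2=36
  after byte 1 (2A): sum1=78, sum2=114
  after byte 2 (D2): sum1=33, sum2=147
  after byte 3 (5C): sum1=125, sum2=17
  after byte 4 (B0): sum1=46, sum2=63
Checksum = sum2·256 + sum1 = 63·256 + 46 = 16174 = 0x3F2E.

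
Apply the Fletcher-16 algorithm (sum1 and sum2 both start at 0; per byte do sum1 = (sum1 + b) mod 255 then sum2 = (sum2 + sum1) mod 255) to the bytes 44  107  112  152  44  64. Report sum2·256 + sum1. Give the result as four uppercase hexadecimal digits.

Running sums (mod 255):
  after byte 0 (44): sum1=44, sum2=44
  after byte 1 (107): sum1=151, sum2=195
  after byte 2 (112): sum1=8, sum2=203
  after byte 3 (152): sum1=160, sum2=108
  after byte 4 (44): sum1=204, sum2=57
  after byte 5 (64): sum1=13, sum2=70
Checksum = sum2·256 + sum1 = 70·256 + 13 = 17933 = 0x460D.

460D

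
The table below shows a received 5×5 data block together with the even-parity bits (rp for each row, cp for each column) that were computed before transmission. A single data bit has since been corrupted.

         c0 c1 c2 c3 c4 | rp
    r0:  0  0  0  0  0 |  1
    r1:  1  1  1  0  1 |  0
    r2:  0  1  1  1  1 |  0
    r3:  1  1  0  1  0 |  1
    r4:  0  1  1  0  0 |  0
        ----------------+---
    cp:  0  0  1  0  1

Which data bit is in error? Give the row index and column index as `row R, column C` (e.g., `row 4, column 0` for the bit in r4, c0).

row 0, column 4

Recompute each row's even parity and compare to rp:
  r0: data parity 0, sent rp 1 → mismatch
  r1: data parity 0, sent rp 0 → ok
  r2: data parity 0, sent rp 0 → ok
  r3: data parity 1, sent rp 1 → ok
  r4: data parity 0, sent rp 0 → ok
Recompute each column's even parity and compare to cp:
  c0: data parity 0, sent cp 0 → ok
  c1: data parity 0, sent cp 0 → ok
  c2: data parity 1, sent cp 1 → ok
  c3: data parity 0, sent cp 0 → ok
  c4: data parity 0, sent cp 1 → mismatch
Exactly one row (r0) and one column (c4) fail → the flipped bit is at their intersection.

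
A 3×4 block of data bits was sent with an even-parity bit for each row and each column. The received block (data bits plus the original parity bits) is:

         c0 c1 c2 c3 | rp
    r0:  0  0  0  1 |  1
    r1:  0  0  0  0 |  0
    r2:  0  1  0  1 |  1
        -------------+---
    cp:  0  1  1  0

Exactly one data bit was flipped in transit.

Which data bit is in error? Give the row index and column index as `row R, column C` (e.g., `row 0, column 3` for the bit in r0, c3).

row 2, column 2

Recompute each row's even parity and compare to rp:
  r0: data parity 1, sent rp 1 → ok
  r1: data parity 0, sent rp 0 → ok
  r2: data parity 0, sent rp 1 → mismatch
Recompute each column's even parity and compare to cp:
  c0: data parity 0, sent cp 0 → ok
  c1: data parity 1, sent cp 1 → ok
  c2: data parity 0, sent cp 1 → mismatch
  c3: data parity 0, sent cp 0 → ok
Exactly one row (r2) and one column (c2) fail → the flipped bit is at their intersection.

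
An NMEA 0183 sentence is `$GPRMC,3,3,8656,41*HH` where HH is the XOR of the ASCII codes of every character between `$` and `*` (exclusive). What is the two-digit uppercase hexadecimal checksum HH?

XOR the ASCII codes of the payload characters:
  'G' = 0x47 → acc = 0x47
  'P' = 0x50 → acc = 0x17
  'R' = 0x52 → acc = 0x45
  'M' = 0x4D → acc = 0x08
  'C' = 0x43 → acc = 0x4B
  ',' = 0x2C → acc = 0x67
  '3' = 0x33 → acc = 0x54
  ',' = 0x2C → acc = 0x78
  '3' = 0x33 → acc = 0x4B
  ',' = 0x2C → acc = 0x67
  '8' = 0x38 → acc = 0x5F
  '6' = 0x36 → acc = 0x69
  '5' = 0x35 → acc = 0x5C
  '6' = 0x36 → acc = 0x6A
  ',' = 0x2C → acc = 0x46
  '4' = 0x34 → acc = 0x72
  '1' = 0x31 → acc = 0x43
Checksum = 0x43.

43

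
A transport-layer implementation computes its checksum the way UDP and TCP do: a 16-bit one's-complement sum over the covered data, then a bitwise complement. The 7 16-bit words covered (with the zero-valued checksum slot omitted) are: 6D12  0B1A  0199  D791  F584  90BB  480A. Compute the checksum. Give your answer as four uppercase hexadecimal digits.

E05D

One's-complement addition (fold any carry out of bit 15 back into bit 0):
  0x6D12 + 0x0B1A = 0x0782C
  0x782C + 0x0199 = 0x079C5
  0x79C5 + 0xD791 = 0x15156 → wrap carry → 0x5157
  0x5157 + 0xF584 = 0x146DB → wrap carry → 0x46DC
  0x46DC + 0x90BB = 0x0D797
  0xD797 + 0x480A = 0x11FA1 → wrap carry → 0x1FA2
One's-complement sum = 0x1FA2.
Checksum = ~0x1FA2 & 0xFFFF = 0xE05D.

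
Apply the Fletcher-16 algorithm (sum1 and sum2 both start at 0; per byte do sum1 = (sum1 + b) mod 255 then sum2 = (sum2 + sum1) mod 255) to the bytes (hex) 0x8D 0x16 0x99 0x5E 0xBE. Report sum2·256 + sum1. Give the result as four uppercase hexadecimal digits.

645A

Running sums (mod 255):
  after byte 0 (0x8D): sum1=141, sum2=141
  after byte 1 (0x16): sum1=163, sum2=49
  after byte 2 (0x99): sum1=61, sum2=110
  after byte 3 (0x5E): sum1=155, sum2=10
  after byte 4 (0xBE): sum1=90, sum2=100
Checksum = sum2·256 + sum1 = 100·256 + 90 = 25690 = 0x645A.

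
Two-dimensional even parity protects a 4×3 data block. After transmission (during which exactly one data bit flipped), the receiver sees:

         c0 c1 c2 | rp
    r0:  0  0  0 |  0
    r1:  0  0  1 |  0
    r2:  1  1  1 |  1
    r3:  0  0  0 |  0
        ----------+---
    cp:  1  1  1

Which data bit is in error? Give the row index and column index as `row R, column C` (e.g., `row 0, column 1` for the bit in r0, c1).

Recompute each row's even parity and compare to rp:
  r0: data parity 0, sent rp 0 → ok
  r1: data parity 1, sent rp 0 → mismatch
  r2: data parity 1, sent rp 1 → ok
  r3: data parity 0, sent rp 0 → ok
Recompute each column's even parity and compare to cp:
  c0: data parity 1, sent cp 1 → ok
  c1: data parity 1, sent cp 1 → ok
  c2: data parity 0, sent cp 1 → mismatch
Exactly one row (r1) and one column (c2) fail → the flipped bit is at their intersection.

row 1, column 2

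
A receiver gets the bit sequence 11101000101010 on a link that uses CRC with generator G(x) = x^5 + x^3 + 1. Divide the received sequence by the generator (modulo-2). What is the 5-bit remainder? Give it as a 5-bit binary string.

11010

Modulo-2 division of 11101000101010 by 101001:
  pos 0: 111010 XOR 101001 = 010011
  pos 1: 100110 XOR 101001 = 001111
  pos 3: 111101 XOR 101001 = 010100
  pos 4: 101000 XOR 101001 = 000001
Remainder = 11010 (nonzero — an error is detected).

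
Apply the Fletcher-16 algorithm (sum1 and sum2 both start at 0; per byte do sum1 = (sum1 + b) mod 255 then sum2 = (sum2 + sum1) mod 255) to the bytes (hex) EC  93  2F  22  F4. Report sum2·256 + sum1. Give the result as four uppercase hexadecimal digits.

Running sums (mod 255):
  after byte 0 (EC): sum1=236, sum2=236
  after byte 1 (93): sum1=128, sum2=109
  after byte 2 (2F): sum1=175, sum2=29
  after byte 3 (22): sum1=209, sum2=238
  after byte 4 (F4): sum1=198, sum2=181
Checksum = sum2·256 + sum1 = 181·256 + 198 = 46534 = 0xB5C6.

B5C6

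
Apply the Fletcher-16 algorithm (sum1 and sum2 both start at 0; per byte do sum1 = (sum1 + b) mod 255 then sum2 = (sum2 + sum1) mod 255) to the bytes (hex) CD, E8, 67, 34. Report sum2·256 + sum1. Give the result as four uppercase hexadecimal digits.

Running sums (mod 255):
  after byte 0 (CD): sum1=205, sum2=205
  after byte 1 (E8): sum1=182, sum2=132
  after byte 2 (67): sum1=30, sum2=162
  after byte 3 (34): sum1=82, sum2=244
Checksum = sum2·256 + sum1 = 244·256 + 82 = 62546 = 0xF452.

F452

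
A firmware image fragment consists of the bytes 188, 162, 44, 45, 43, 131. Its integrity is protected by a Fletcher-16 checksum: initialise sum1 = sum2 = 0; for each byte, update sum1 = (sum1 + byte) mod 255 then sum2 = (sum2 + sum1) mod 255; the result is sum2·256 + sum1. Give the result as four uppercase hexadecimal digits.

AB67

Running sums (mod 255):
  after byte 0 (188): sum1=188, sum2=188
  after byte 1 (162): sum1=95, sum2=28
  after byte 2 (44): sum1=139, sum2=167
  after byte 3 (45): sum1=184, sum2=96
  after byte 4 (43): sum1=227, sum2=68
  after byte 5 (131): sum1=103, sum2=171
Checksum = sum2·256 + sum1 = 171·256 + 103 = 43879 = 0xAB67.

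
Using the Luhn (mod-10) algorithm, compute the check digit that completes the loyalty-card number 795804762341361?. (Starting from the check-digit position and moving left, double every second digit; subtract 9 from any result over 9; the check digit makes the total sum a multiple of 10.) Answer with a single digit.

Partial digits right→left: 1 6 3 1 4 3 2 6 7 4 0 8 5 9 7
Double every second digit counting from the check-digit position (so the 1st, 3rd, 5th, ... of the partial from the right).
  doubled (with −9 where >9): 2 6 8 4 5 0 1 5 → sum 31
  kept as-is: 6 1 3 6 4 8 9 → sum 37
Total = 31 + 37 = 68.
Check digit = (10 − (68 mod 10)) mod 10 = 2.

2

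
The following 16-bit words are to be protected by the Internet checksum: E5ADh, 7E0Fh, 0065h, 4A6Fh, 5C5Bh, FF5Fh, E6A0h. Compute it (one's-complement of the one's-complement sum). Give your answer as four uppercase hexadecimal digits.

One's-complement addition (fold any carry out of bit 15 back into bit 0):
  0xE5AD + 0x7E0F = 0x163BC → wrap carry → 0x63BD
  0x63BD + 0x0065 = 0x06422
  0x6422 + 0x4A6F = 0x0AE91
  0xAE91 + 0x5C5B = 0x10AEC → wrap carry → 0x0AED
  0x0AED + 0xFF5F = 0x10A4C → wrap carry → 0x0A4D
  0x0A4D + 0xE6A0 = 0x0F0ED
One's-complement sum = 0xF0ED.
Checksum = ~0xF0ED & 0xFFFF = 0x0F12.

0F12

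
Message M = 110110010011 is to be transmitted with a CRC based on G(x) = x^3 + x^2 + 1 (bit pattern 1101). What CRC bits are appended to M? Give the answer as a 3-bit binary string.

110

Append 3 zeros: 110110010011000. Divide by 1101 (XOR where the leading bit is 1):
  pos 0: 1101 XOR 1101 = 0000
  pos 4: 1001 XOR 1101 = 0100
  pos 5: 1000 XOR 1101 = 0101
  pos 6: 1010 XOR 1101 = 0111
  pos 7: 1111 XOR 1101 = 0010
  pos 9: 1010 XOR 1101 = 0111
  pos 10: 1110 XOR 1101 = 0011
Remainder (last 3 bits) = 110. This is the CRC / FCS.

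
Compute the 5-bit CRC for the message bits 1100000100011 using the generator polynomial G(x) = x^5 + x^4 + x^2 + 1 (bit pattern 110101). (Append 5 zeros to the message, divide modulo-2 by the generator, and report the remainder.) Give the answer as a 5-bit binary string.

Append 5 zeros: 110000010001100000. Divide by 110101 (XOR where the leading bit is 1):
  pos 0: 110000 XOR 110101 = 000101
  pos 3: 101010 XOR 110101 = 011111
  pos 4: 111110 XOR 110101 = 001011
  pos 6: 101101 XOR 110101 = 011000
  pos 7: 110001 XOR 110101 = 000100
  pos 10: 100000 XOR 110101 = 010101
  pos 11: 101010 XOR 110101 = 011111
  pos 12: 111110 XOR 110101 = 001011
Remainder (last 5 bits) = 01011. This is the CRC / FCS.

01011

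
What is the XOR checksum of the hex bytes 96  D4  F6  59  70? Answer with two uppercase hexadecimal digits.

9D

XOR the bytes together:
  start with 0x96
  0x96 ⊕ 0xD4 = 0x42
  0x42 ⊕ 0xF6 = 0xB4
  0xB4 ⊕ 0x59 = 0xED
  0xED ⊕ 0x70 = 0x9D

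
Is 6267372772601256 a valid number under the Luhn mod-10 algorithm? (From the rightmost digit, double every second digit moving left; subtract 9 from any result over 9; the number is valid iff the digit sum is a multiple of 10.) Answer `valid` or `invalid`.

From the right, keep odd positions and double even positions (subtract 9 from any doubled value over 9):
  doubled (positions 2,4,...): 1 2 3 5 4 6 3 3 → sum 27
  kept (positions 1,3,...): 6 2 0 2 7 7 7 2 → sum 33
Total = 60.
60 mod 10 = 0, so the number is valid.

valid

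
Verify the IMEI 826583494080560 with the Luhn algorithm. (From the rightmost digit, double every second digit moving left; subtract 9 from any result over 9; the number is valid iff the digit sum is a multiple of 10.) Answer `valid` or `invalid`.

From the right, keep odd positions and double even positions (subtract 9 from any doubled value over 9):
  doubled (positions 2,4,...): 3 0 0 9 6 1 4 → sum 23
  kept (positions 1,3,...): 0 5 8 4 4 8 6 8 → sum 43
Total = 66.
66 mod 10 = 6, so the number is invalid.

invalid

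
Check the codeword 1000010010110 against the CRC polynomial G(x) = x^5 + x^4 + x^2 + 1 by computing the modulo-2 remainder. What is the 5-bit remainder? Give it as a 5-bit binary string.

00001

Modulo-2 division of 1000010010110 by 110101:
  pos 0: 100001 XOR 110101 = 010100
  pos 1: 101000 XOR 110101 = 011101
  pos 2: 111010 XOR 110101 = 001111
  pos 4: 111110 XOR 110101 = 001011
  pos 6: 101111 XOR 110101 = 011010
  pos 7: 110100 XOR 110101 = 000001
Remainder = 00001 (nonzero — an error is detected).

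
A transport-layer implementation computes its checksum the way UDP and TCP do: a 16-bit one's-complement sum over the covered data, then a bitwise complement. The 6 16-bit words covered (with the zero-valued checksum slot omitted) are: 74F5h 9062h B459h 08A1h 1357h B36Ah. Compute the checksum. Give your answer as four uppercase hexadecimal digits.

76EB

One's-complement addition (fold any carry out of bit 15 back into bit 0):
  0x74F5 + 0x9062 = 0x10557 → wrap carry → 0x0558
  0x0558 + 0xB459 = 0x0B9B1
  0xB9B1 + 0x08A1 = 0x0C252
  0xC252 + 0x1357 = 0x0D5A9
  0xD5A9 + 0xB36A = 0x18913 → wrap carry → 0x8914
One's-complement sum = 0x8914.
Checksum = ~0x8914 & 0xFFFF = 0x76EB.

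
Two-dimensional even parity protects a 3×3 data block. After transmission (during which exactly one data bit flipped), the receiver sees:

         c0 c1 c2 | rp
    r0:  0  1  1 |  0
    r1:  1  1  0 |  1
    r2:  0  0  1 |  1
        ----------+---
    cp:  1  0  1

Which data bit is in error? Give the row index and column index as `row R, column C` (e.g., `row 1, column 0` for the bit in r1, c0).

Recompute each row's even parity and compare to rp:
  r0: data parity 0, sent rp 0 → ok
  r1: data parity 0, sent rp 1 → mismatch
  r2: data parity 1, sent rp 1 → ok
Recompute each column's even parity and compare to cp:
  c0: data parity 1, sent cp 1 → ok
  c1: data parity 0, sent cp 0 → ok
  c2: data parity 0, sent cp 1 → mismatch
Exactly one row (r1) and one column (c2) fail → the flipped bit is at their intersection.

row 1, column 2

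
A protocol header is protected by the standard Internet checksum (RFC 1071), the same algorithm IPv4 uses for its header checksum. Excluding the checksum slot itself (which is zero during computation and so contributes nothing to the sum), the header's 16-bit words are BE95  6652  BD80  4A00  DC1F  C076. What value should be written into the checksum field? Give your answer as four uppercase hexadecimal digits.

3700

One's-complement addition (fold any carry out of bit 15 back into bit 0):
  0xBE95 + 0x6652 = 0x124E7 → wrap carry → 0x24E8
  0x24E8 + 0xBD80 = 0x0E268
  0xE268 + 0x4A00 = 0x12C68 → wrap carry → 0x2C69
  0x2C69 + 0xDC1F = 0x10888 → wrap carry → 0x0889
  0x0889 + 0xC076 = 0x0C8FF
One's-complement sum = 0xC8FF.
Checksum = ~0xC8FF & 0xFFFF = 0x3700.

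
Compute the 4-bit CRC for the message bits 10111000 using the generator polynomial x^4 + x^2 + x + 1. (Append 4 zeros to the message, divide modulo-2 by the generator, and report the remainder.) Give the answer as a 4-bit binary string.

Append 4 zeros: 101110000000. Divide by 10111 (XOR where the leading bit is 1):
  pos 0: 10111 XOR 10111 = 00000
Remainder (last 4 bits) = 0000. This is the CRC / FCS.

0000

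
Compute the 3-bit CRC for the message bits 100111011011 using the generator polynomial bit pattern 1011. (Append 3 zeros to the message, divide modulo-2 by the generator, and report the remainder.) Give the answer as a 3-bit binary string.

001

Append 3 zeros: 100111011011000. Divide by 1011 (XOR where the leading bit is 1):
  pos 0: 1001 XOR 1011 = 0010
  pos 2: 1011 XOR 1011 = 0000
  pos 7: 1101 XOR 1011 = 0110
  pos 8: 1101 XOR 1011 = 0110
  pos 9: 1100 XOR 1011 = 0111
  pos 10: 1110 XOR 1011 = 0101
  pos 11: 1010 XOR 1011 = 0001
Remainder (last 3 bits) = 001. This is the CRC / FCS.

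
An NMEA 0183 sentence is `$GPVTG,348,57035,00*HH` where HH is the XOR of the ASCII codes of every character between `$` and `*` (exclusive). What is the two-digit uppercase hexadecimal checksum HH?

XOR the ASCII codes of the payload characters:
  'G' = 0x47 → acc = 0x47
  'P' = 0x50 → acc = 0x17
  'V' = 0x56 → acc = 0x41
  'T' = 0x54 → acc = 0x15
  'G' = 0x47 → acc = 0x52
  ',' = 0x2C → acc = 0x7E
  '3' = 0x33 → acc = 0x4D
  '4' = 0x34 → acc = 0x79
  '8' = 0x38 → acc = 0x41
  ',' = 0x2C → acc = 0x6D
  '5' = 0x35 → acc = 0x58
  '7' = 0x37 → acc = 0x6F
  '0' = 0x30 → acc = 0x5F
  '3' = 0x33 → acc = 0x6C
  '5' = 0x35 → acc = 0x59
  ',' = 0x2C → acc = 0x75
  '0' = 0x30 → acc = 0x45
  '0' = 0x30 → acc = 0x75
Checksum = 0x75.

75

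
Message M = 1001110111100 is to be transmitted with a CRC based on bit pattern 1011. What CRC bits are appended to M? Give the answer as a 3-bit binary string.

Append 3 zeros: 1001110111100000. Divide by 1011 (XOR where the leading bit is 1):
  pos 0: 1001 XOR 1011 = 0010
  pos 2: 1011 XOR 1011 = 0000
  pos 7: 1111 XOR 1011 = 0100
  pos 8: 1000 XOR 1011 = 0011
  pos 10: 1100 XOR 1011 = 0111
  pos 11: 1110 XOR 1011 = 0101
  pos 12: 1010 XOR 1011 = 0001
Remainder (last 3 bits) = 001. This is the CRC / FCS.

001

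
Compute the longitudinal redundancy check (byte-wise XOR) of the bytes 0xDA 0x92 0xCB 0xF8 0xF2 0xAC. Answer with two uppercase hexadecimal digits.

25

XOR the bytes together:
  start with 0xDA
  0xDA ⊕ 0x92 = 0x48
  0x48 ⊕ 0xCB = 0x83
  0x83 ⊕ 0xF8 = 0x7B
  0x7B ⊕ 0xF2 = 0x89
  0x89 ⊕ 0xAC = 0x25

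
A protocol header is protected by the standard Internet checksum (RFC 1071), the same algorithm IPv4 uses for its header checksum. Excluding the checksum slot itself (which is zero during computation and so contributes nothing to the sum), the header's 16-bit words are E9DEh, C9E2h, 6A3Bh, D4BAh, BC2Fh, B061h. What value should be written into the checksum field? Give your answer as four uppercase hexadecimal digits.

One's-complement addition (fold any carry out of bit 15 back into bit 0):
  0xE9DE + 0xC9E2 = 0x1B3C0 → wrap carry → 0xB3C1
  0xB3C1 + 0x6A3B = 0x11DFC → wrap carry → 0x1DFD
  0x1DFD + 0xD4BA = 0x0F2B7
  0xF2B7 + 0xBC2F = 0x1AEE6 → wrap carry → 0xAEE7
  0xAEE7 + 0xB061 = 0x15F48 → wrap carry → 0x5F49
One's-complement sum = 0x5F49.
Checksum = ~0x5F49 & 0xFFFF = 0xA0B6.

A0B6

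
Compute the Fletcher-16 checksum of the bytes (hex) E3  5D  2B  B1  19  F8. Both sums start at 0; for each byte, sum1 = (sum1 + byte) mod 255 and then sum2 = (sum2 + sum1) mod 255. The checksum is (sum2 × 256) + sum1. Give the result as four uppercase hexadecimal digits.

1730

Running sums (mod 255):
  after byte 0 (E3): sum1=227, sum2=227
  after byte 1 (5D): sum1=65, sum2=37
  after byte 2 (2B): sum1=108, sum2=145
  after byte 3 (B1): sum1=30, sum2=175
  after byte 4 (19): sum1=55, sum2=230
  after byte 5 (F8): sum1=48, sum2=23
Checksum = sum2·256 + sum1 = 23·256 + 48 = 5936 = 0x1730.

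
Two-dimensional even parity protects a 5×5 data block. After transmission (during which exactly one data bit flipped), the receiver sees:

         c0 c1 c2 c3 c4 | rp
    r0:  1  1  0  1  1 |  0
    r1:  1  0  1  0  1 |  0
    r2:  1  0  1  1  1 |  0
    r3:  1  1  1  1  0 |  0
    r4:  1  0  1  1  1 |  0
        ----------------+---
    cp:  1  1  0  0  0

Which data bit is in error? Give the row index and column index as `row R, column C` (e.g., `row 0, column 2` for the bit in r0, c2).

Recompute each row's even parity and compare to rp:
  r0: data parity 0, sent rp 0 → ok
  r1: data parity 1, sent rp 0 → mismatch
  r2: data parity 0, sent rp 0 → ok
  r3: data parity 0, sent rp 0 → ok
  r4: data parity 0, sent rp 0 → ok
Recompute each column's even parity and compare to cp:
  c0: data parity 1, sent cp 1 → ok
  c1: data parity 0, sent cp 1 → mismatch
  c2: data parity 0, sent cp 0 → ok
  c3: data parity 0, sent cp 0 → ok
  c4: data parity 0, sent cp 0 → ok
Exactly one row (r1) and one column (c1) fail → the flipped bit is at their intersection.

row 1, column 1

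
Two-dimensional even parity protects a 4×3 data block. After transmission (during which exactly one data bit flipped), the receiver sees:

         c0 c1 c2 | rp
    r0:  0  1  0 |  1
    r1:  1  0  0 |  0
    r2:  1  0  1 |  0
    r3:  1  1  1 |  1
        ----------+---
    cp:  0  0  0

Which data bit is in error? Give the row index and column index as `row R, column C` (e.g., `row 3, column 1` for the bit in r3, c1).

Recompute each row's even parity and compare to rp:
  r0: data parity 1, sent rp 1 → ok
  r1: data parity 1, sent rp 0 → mismatch
  r2: data parity 0, sent rp 0 → ok
  r3: data parity 1, sent rp 1 → ok
Recompute each column's even parity and compare to cp:
  c0: data parity 1, sent cp 0 → mismatch
  c1: data parity 0, sent cp 0 → ok
  c2: data parity 0, sent cp 0 → ok
Exactly one row (r1) and one column (c0) fail → the flipped bit is at their intersection.

row 1, column 0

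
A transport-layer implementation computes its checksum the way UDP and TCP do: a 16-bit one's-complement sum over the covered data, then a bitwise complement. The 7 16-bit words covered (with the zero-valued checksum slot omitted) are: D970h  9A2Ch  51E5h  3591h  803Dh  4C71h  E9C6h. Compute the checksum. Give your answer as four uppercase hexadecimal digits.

4E76

One's-complement addition (fold any carry out of bit 15 back into bit 0):
  0xD970 + 0x9A2C = 0x1739C → wrap carry → 0x739D
  0x739D + 0x51E5 = 0x0C582
  0xC582 + 0x3591 = 0x0FB13
  0xFB13 + 0x803D = 0x17B50 → wrap carry → 0x7B51
  0x7B51 + 0x4C71 = 0x0C7C2
  0xC7C2 + 0xE9C6 = 0x1B188 → wrap carry → 0xB189
One's-complement sum = 0xB189.
Checksum = ~0xB189 & 0xFFFF = 0x4E76.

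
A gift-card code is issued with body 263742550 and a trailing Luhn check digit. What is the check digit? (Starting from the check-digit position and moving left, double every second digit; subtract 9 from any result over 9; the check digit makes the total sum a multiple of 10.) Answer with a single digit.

Partial digits right→left: 0 5 5 2 4 7 3 6 2
Double every second digit counting from the check-digit position (so the 1st, 3rd, 5th, ... of the partial from the right).
  doubled (with −9 where >9): 0 1 8 6 4 → sum 19
  kept as-is: 5 2 7 6 → sum 20
Total = 19 + 20 = 39.
Check digit = (10 − (39 mod 10)) mod 10 = 1.

1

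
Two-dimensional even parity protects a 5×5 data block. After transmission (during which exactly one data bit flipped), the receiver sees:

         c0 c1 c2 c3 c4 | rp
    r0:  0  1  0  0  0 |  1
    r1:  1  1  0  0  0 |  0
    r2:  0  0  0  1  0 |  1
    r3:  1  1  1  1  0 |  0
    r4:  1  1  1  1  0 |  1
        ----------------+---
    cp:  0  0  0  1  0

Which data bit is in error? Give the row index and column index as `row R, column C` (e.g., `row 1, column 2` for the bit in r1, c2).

Recompute each row's even parity and compare to rp:
  r0: data parity 1, sent rp 1 → ok
  r1: data parity 0, sent rp 0 → ok
  r2: data parity 1, sent rp 1 → ok
  r3: data parity 0, sent rp 0 → ok
  r4: data parity 0, sent rp 1 → mismatch
Recompute each column's even parity and compare to cp:
  c0: data parity 1, sent cp 0 → mismatch
  c1: data parity 0, sent cp 0 → ok
  c2: data parity 0, sent cp 0 → ok
  c3: data parity 1, sent cp 1 → ok
  c4: data parity 0, sent cp 0 → ok
Exactly one row (r4) and one column (c0) fail → the flipped bit is at their intersection.

row 4, column 0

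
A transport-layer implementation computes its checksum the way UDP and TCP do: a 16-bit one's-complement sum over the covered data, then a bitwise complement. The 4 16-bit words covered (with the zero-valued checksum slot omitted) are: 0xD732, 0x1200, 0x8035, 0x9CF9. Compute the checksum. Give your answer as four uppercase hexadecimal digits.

F99D

One's-complement addition (fold any carry out of bit 15 back into bit 0):
  0xD732 + 0x1200 = 0x0E932
  0xE932 + 0x8035 = 0x16967 → wrap carry → 0x6968
  0x6968 + 0x9CF9 = 0x10661 → wrap carry → 0x0662
One's-complement sum = 0x0662.
Checksum = ~0x0662 & 0xFFFF = 0xF99D.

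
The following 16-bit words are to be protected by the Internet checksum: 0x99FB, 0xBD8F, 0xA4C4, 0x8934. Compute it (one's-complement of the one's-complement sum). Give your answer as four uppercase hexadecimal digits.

One's-complement addition (fold any carry out of bit 15 back into bit 0):
  0x99FB + 0xBD8F = 0x1578A → wrap carry → 0x578B
  0x578B + 0xA4C4 = 0x0FC4F
  0xFC4F + 0x8934 = 0x18583 → wrap carry → 0x8584
One's-complement sum = 0x8584.
Checksum = ~0x8584 & 0xFFFF = 0x7A7B.

7A7B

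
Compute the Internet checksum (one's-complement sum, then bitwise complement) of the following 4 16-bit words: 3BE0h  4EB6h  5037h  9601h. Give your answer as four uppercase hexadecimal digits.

8F30

One's-complement addition (fold any carry out of bit 15 back into bit 0):
  0x3BE0 + 0x4EB6 = 0x08A96
  0x8A96 + 0x5037 = 0x0DACD
  0xDACD + 0x9601 = 0x170CE → wrap carry → 0x70CF
One's-complement sum = 0x70CF.
Checksum = ~0x70CF & 0xFFFF = 0x8F30.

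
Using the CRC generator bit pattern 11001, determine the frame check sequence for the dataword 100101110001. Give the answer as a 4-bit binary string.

1010

Append 4 zeros: 1001011100010000. Divide by 11001 (XOR where the leading bit is 1):
  pos 0: 10010 XOR 11001 = 01011
  pos 1: 10111 XOR 11001 = 01110
  pos 2: 11101 XOR 11001 = 00100
  pos 4: 10010 XOR 11001 = 01011
  pos 5: 10110 XOR 11001 = 01111
  pos 6: 11110 XOR 11001 = 00111
  pos 8: 11110 XOR 11001 = 00111
  pos 10: 11100 XOR 11001 = 00101
Remainder (last 4 bits) = 1010. This is the CRC / FCS.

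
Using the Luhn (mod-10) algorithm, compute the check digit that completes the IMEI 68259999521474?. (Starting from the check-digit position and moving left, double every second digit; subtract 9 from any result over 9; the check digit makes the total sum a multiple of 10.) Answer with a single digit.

5

Partial digits right→left: 4 7 4 1 2 5 9 9 9 9 5 2 8 6
Double every second digit counting from the check-digit position (so the 1st, 3rd, 5th, ... of the partial from the right).
  doubled (with −9 where >9): 8 8 4 9 9 1 7 → sum 46
  kept as-is: 7 1 5 9 9 2 6 → sum 39
Total = 46 + 39 = 85.
Check digit = (10 − (85 mod 10)) mod 10 = 5.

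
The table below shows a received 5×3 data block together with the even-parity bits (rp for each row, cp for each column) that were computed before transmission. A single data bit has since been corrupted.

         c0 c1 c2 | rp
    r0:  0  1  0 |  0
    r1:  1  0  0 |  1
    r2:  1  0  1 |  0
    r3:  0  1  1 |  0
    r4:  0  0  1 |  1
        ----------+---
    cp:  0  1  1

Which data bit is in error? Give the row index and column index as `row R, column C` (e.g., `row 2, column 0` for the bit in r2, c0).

Recompute each row's even parity and compare to rp:
  r0: data parity 1, sent rp 0 → mismatch
  r1: data parity 1, sent rp 1 → ok
  r2: data parity 0, sent rp 0 → ok
  r3: data parity 0, sent rp 0 → ok
  r4: data parity 1, sent rp 1 → ok
Recompute each column's even parity and compare to cp:
  c0: data parity 0, sent cp 0 → ok
  c1: data parity 0, sent cp 1 → mismatch
  c2: data parity 1, sent cp 1 → ok
Exactly one row (r0) and one column (c1) fail → the flipped bit is at their intersection.

row 0, column 1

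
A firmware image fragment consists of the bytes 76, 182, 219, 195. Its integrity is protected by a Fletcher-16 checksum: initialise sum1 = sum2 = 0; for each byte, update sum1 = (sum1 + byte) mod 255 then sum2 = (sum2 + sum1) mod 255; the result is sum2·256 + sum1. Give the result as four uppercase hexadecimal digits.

Running sums (mod 255):
  after byte 0 (76): sum1=76, sum2=76
  after byte 1 (182): sum1=3, sum2=79
  after byte 2 (219): sum1=222, sum2=46
  after byte 3 (195): sum1=162, sum2=208
Checksum = sum2·256 + sum1 = 208·256 + 162 = 53410 = 0xD0A2.

D0A2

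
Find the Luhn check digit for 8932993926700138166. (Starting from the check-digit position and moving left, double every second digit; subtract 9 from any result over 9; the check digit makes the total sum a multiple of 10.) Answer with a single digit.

2

Partial digits right→left: 6 6 1 8 3 1 0 0 7 6 2 9 3 9 9 2 3 9 8
Double every second digit counting from the check-digit position (so the 1st, 3rd, 5th, ... of the partial from the right).
  doubled (with −9 where >9): 3 2 6 0 5 4 6 9 6 7 → sum 48
  kept as-is: 6 8 1 0 6 9 9 2 9 → sum 50
Total = 48 + 50 = 98.
Check digit = (10 − (98 mod 10)) mod 10 = 2.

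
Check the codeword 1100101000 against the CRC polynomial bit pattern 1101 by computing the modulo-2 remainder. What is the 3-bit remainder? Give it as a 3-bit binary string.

000

Modulo-2 division of 1100101000 by 1101:
  pos 0: 1100 XOR 1101 = 0001
  pos 3: 1101 XOR 1101 = 0000
Remainder = 000 (zero — the frame passes the CRC check).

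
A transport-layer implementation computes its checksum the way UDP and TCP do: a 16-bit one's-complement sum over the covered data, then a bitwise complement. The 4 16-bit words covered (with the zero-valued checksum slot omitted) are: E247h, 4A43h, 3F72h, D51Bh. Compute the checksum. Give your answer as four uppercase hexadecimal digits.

One's-complement addition (fold any carry out of bit 15 back into bit 0):
  0xE247 + 0x4A43 = 0x12C8A → wrap carry → 0x2C8B
  0x2C8B + 0x3F72 = 0x06BFD
  0x6BFD + 0xD51B = 0x14118 → wrap carry → 0x4119
One's-complement sum = 0x4119.
Checksum = ~0x4119 & 0xFFFF = 0xBEE6.

BEE6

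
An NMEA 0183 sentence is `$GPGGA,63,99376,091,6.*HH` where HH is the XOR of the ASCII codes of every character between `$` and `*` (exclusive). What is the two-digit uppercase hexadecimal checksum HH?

XOR the ASCII codes of the payload characters:
  'G' = 0x47 → acc = 0x47
  'P' = 0x50 → acc = 0x17
  'G' = 0x47 → acc = 0x50
  'G' = 0x47 → acc = 0x17
  'A' = 0x41 → acc = 0x56
  ',' = 0x2C → acc = 0x7A
  '6' = 0x36 → acc = 0x4C
  '3' = 0x33 → acc = 0x7F
  ',' = 0x2C → acc = 0x53
  '9' = 0x39 → acc = 0x6A
  '9' = 0x39 → acc = 0x53
  '3' = 0x33 → acc = 0x60
  '7' = 0x37 → acc = 0x57
  '6' = 0x36 → acc = 0x61
  ',' = 0x2C → acc = 0x4D
  '0' = 0x30 → acc = 0x7D
  '9' = 0x39 → acc = 0x44
  '1' = 0x31 → acc = 0x75
  ',' = 0x2C → acc = 0x59
  '6' = 0x36 → acc = 0x6F
  '.' = 0x2E → acc = 0x41
Checksum = 0x41.

41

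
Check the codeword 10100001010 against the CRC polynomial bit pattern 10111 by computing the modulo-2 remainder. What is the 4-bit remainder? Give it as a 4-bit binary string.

Modulo-2 division of 10100001010 by 10111:
  pos 0: 10100 XOR 10111 = 00011
  pos 3: 11001 XOR 10111 = 01110
  pos 4: 11100 XOR 10111 = 01011
  pos 5: 10111 XOR 10111 = 00000
Remainder = 0000 (zero — the frame passes the CRC check).

0000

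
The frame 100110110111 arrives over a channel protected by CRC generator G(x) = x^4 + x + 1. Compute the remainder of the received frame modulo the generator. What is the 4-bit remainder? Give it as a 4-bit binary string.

Modulo-2 division of 100110110111 by 10011:
  pos 0: 10011 XOR 10011 = 00000
  pos 6: 11011 XOR 10011 = 01000
  pos 7: 10001 XOR 10011 = 00010
Remainder = 0010 (nonzero — an error is detected).

0010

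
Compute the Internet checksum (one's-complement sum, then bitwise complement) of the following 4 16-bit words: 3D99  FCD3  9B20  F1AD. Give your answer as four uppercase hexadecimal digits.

38C4

One's-complement addition (fold any carry out of bit 15 back into bit 0):
  0x3D99 + 0xFCD3 = 0x13A6C → wrap carry → 0x3A6D
  0x3A6D + 0x9B20 = 0x0D58D
  0xD58D + 0xF1AD = 0x1C73A → wrap carry → 0xC73B
One's-complement sum = 0xC73B.
Checksum = ~0xC73B & 0xFFFF = 0x38C4.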